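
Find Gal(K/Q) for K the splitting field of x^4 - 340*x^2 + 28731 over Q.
Gal(K/Q) = V_4 (Klein four-group, Z/2Z × Z/2Z)

f factors as (x^2 - 183)(x^2 - 157), so the splitting field is K = Q(sqrt(183), sqrt(157)). The elements 183, 157, 28731 are all non-squares in Q, so sqrt(183) and sqrt(157) generate independent quadratic extensions. Thus [K:Q] = 4 and Gal(K/Q) is generated by the two order-2 automorphisms sqrt(183) ↦ -sqrt(183) and sqrt(157) ↦ -sqrt(157), giving V_4.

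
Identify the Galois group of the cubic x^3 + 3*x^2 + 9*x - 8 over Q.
Gal(K/Q) = S_3 (symmetric group of order 6)

Compute the discriminant of x^3 + (3)*x^2 + (9)*x + (-8): Δ = -6939. Since Δ is not a rational square, the Galois group is not contained in A_3; it must be the full S_3 (irreducibility of the cubic rules out anything smaller).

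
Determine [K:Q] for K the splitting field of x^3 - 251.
[K:Q] = 6

x^3 - 251 has one real root r = 251^(1/3) and two complex roots r*zeta_3, r*zeta_3^2 where zeta_3 = e^(2*pi*i/3). The splitting field is Q(r, zeta_3). [Q(r):Q] = 3 and [Q(zeta_3):Q] = 2 with gcd = 1, so [Q(r, zeta_3):Q] = 3 * 2 = 6.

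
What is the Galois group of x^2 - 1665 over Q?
Gal(K/Q) = Z/2Z (cyclic of order 2)

x^2 - 1665 is irreducible over Q since 1665 is not a rational square. The splitting field Q(sqrt(1665)) has degree 2 over Q, and its unique nontrivial automorphism is sqrt(1665) ↦ -sqrt(1665). Hence Gal(Q(sqrt(1665))/Q) = Z/2Z.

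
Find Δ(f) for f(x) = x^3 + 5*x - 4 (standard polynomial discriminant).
Δ = -932

For a depressed cubic x^3 + p x + q the discriminant is Δ = -4 p^3 - 27 q^2 = -4*(5)^3 - 27*(-4)^2 = -500 - 432 = -932.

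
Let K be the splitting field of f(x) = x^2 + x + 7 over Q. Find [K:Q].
[K:Q] = 2

The discriminant of x^2 + (1)*x + (7) is b^2 - 4c = 1 - (28) = -27. Since -27 is not a perfect square in Q, the polynomial is irreducible over Q. Its two roots generate a degree-2 extension, so [K:Q] = 2.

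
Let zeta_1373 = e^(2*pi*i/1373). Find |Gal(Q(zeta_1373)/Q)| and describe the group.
|Gal(Q(zeta_1373)/Q)| = phi(1373) = 1372; group ≅ (Z/1373Z)^* ≅ Z/1372Z

The n-th cyclotomic polynomial Φ_1373(x) is the minimal polynomial of zeta_1373 over Q and has degree phi(1373) = 1372. So Q(zeta_1373) is a degree-1372 Galois extension with Galois group (Z/1373Z)^*. (Z/1373Z)^* is cyclic since 1373 is an odd prime power (or 4). Hence Gal(Q(zeta_1373)/Q) ≅ Z/1372Z.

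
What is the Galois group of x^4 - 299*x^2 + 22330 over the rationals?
Gal(K/Q) = V_4 (Klein four-group, Z/2Z × Z/2Z)

f factors as (x^2 - 154)(x^2 - 145), so the splitting field is K = Q(sqrt(154), sqrt(145)). The elements 154, 145, 22330 are all non-squares in Q, so sqrt(154) and sqrt(145) generate independent quadratic extensions. Thus [K:Q] = 4 and Gal(K/Q) is generated by the two order-2 automorphisms sqrt(154) ↦ -sqrt(154) and sqrt(145) ↦ -sqrt(145), giving V_4.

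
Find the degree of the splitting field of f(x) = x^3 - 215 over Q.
[K:Q] = 6

x^3 - 215 has one real root r = 215^(1/3) and two complex roots r*zeta_3, r*zeta_3^2 where zeta_3 = e^(2*pi*i/3). The splitting field is Q(r, zeta_3). [Q(r):Q] = 3 and [Q(zeta_3):Q] = 2 with gcd = 1, so [Q(r, zeta_3):Q] = 3 * 2 = 6.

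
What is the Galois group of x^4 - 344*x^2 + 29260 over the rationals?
Gal(K/Q) = V_4 (Klein four-group, Z/2Z × Z/2Z)

f factors as (x^2 - 190)(x^2 - 154), so the splitting field is K = Q(sqrt(190), sqrt(154)). The elements 190, 154, 29260 are all non-squares in Q, so sqrt(190) and sqrt(154) generate independent quadratic extensions. Thus [K:Q] = 4 and Gal(K/Q) is generated by the two order-2 automorphisms sqrt(190) ↦ -sqrt(190) and sqrt(154) ↦ -sqrt(154), giving V_4.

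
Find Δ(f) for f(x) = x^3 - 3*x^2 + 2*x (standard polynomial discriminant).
Δ = 4

For x^3 + a x^2 + b x + c the discriminant is Δ = 18 a b c - 4 a^3 c + a^2 b^2 - 4 b^3 - 27 c^2.
Plug a = -3, b = 2, c = 0:
  18*(-3)*(2)*(0) - 4*(-3)^3*(0) + (-3)^2*(2)^2 - 4*(2)^3 - 27*(0)^2
  = 0 + (0) + 36 + (-32) + (0)
  = 4.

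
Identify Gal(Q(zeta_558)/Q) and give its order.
|Gal(Q(zeta_558)/Q)| = phi(558) = 180; group ≅ (Z/558Z)^* ≅ Z/6Z × Z/30Z

The n-th cyclotomic polynomial Φ_558(x) is the minimal polynomial of zeta_558 over Q and has degree phi(558) = 180. So Q(zeta_558) is a degree-180 Galois extension with Galois group (Z/558Z)^*. By CRT, (Z/558Z)^* ≅ (Z/2Z)^* × (Z/9Z)^* × (Z/31Z)^*. Each prime-power unit group is (Z/2Z)^* ≅ trivial group (order 1); (Z/9Z)^* ≅ Z/6Z; (Z/31Z)^* ≅ Z/30Z. Hence Gal(Q(zeta_558)/Q) ≅ Z/6Z × Z/30Z.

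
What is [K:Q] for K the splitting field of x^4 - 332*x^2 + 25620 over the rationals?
[K:Q] = 4

f factors as (x^2 - 210)(x^2 - 122); the splitting field is K = Q(sqrt(210), sqrt(122)). Since 210, 122, and 25620 are all non-squares in Q, the three subfields Q(sqrt(210)), Q(sqrt(122)), Q(sqrt(25620)) are distinct degree-2 extensions, so [K:Q] = 4 (Klein four Galois group).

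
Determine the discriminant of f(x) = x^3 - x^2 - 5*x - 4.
Δ = -283

For x^3 + a x^2 + b x + c the discriminant is Δ = 18 a b c - 4 a^3 c + a^2 b^2 - 4 b^3 - 27 c^2.
Plug a = -1, b = -5, c = -4:
  18*(-1)*(-5)*(-4) - 4*(-1)^3*(-4) + (-1)^2*(-5)^2 - 4*(-5)^3 - 27*(-4)^2
  = -360 + (-16) + 25 + (500) + (-432)
  = -283.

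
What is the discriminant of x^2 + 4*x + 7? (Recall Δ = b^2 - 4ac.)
Δ = -12

For a quadratic a x^2 + b x + c the discriminant is Δ = b^2 - 4ac = (4)^2 - 4*(1)*(7) = 16 - (28) = -12.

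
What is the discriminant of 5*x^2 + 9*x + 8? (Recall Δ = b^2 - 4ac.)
Δ = -79

For a quadratic a x^2 + b x + c the discriminant is Δ = b^2 - 4ac = (9)^2 - 4*(5)*(8) = 81 - (160) = -79.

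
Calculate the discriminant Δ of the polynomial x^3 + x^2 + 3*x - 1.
Δ = -176

For x^3 + a x^2 + b x + c the discriminant is Δ = 18 a b c - 4 a^3 c + a^2 b^2 - 4 b^3 - 27 c^2.
Plug a = 1, b = 3, c = -1:
  18*(1)*(3)*(-1) - 4*(1)^3*(-1) + (1)^2*(3)^2 - 4*(3)^3 - 27*(-1)^2
  = -54 + (4) + 9 + (-108) + (-27)
  = -176.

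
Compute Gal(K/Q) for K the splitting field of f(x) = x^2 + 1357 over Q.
Gal(K/Q) = Z/2Z (cyclic of order 2)

x^2 + 1357 is irreducible over Q since -1357 is not a rational square. The splitting field Q(sqrt(-1357)) has degree 2 over Q, and its unique nontrivial automorphism is sqrt(-1357) ↦ -sqrt(-1357). Hence Gal(Q(sqrt(-1357))/Q) = Z/2Z.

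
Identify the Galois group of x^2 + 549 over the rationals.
Gal(K/Q) = Z/2Z (cyclic of order 2)

x^2 + 549 is irreducible over Q since -549 is not a rational square. The splitting field Q(sqrt(-549)) has degree 2 over Q, and its unique nontrivial automorphism is sqrt(-549) ↦ -sqrt(-549). Hence Gal(Q(sqrt(-549))/Q) = Z/2Z.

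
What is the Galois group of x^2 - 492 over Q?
Gal(K/Q) = Z/2Z (cyclic of order 2)

x^2 - 492 is irreducible over Q since 492 is not a rational square. The splitting field Q(sqrt(492)) has degree 2 over Q, and its unique nontrivial automorphism is sqrt(492) ↦ -sqrt(492). Hence Gal(Q(sqrt(492))/Q) = Z/2Z.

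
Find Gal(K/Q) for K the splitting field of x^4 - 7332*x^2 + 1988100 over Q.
Gal(K/Q) = Z/2Z (cyclic of order 2)

f factors as (x^2 - 7050)(x^2 - 282), so the splitting field is K = Q(sqrt(7050), sqrt(282)). The squarefree part of 7050 is 282 and the squarefree part of 282 is also 282, so sqrt(7050) and sqrt(282) are both rational multiples of sqrt(282). Hence Q(sqrt(7050)) = Q(sqrt(282)) = Q(sqrt(282)), and the splitting field collapses to a single degree-2 extension with Galois group Z/2Z.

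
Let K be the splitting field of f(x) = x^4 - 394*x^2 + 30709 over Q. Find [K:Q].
[K:Q] = 4

f factors as (x^2 - 107)(x^2 - 287); the splitting field is K = Q(sqrt(107), sqrt(287)). Since 107, 287, and 30709 are all non-squares in Q, the three subfields Q(sqrt(107)), Q(sqrt(287)), Q(sqrt(30709)) are distinct degree-2 extensions, so [K:Q] = 4 (Klein four Galois group).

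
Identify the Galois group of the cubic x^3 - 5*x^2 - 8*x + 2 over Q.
Gal(K/Q) = S_3 (symmetric group of order 6)

Compute the discriminant of x^3 + (-5)*x^2 + (-8)*x + (2): Δ = 5980. Since Δ is not a rational square, the Galois group is not contained in A_3; it must be the full S_3 (irreducibility of the cubic rules out anything smaller).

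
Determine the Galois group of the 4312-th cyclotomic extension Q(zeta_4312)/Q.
|Gal(Q(zeta_4312)/Q)| = phi(4312) = 1680; group ≅ (Z/4312Z)^* ≅ Z/2Z × Z/2Z × Z/10Z × Z/42Z

The n-th cyclotomic polynomial Φ_4312(x) is the minimal polynomial of zeta_4312 over Q and has degree phi(4312) = 1680. So Q(zeta_4312) is a degree-1680 Galois extension with Galois group (Z/4312Z)^*. By CRT, (Z/4312Z)^* ≅ (Z/8Z)^* × (Z/49Z)^* × (Z/11Z)^*. Each prime-power unit group is (Z/8Z)^* ≅ Z/2Z × Z/2Z; (Z/49Z)^* ≅ Z/42Z; (Z/11Z)^* ≅ Z/10Z. Hence Gal(Q(zeta_4312)/Q) ≅ Z/2Z × Z/2Z × Z/10Z × Z/42Z.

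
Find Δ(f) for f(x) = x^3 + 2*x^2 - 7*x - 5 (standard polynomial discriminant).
Δ = 2313

For x^3 + a x^2 + b x + c the discriminant is Δ = 18 a b c - 4 a^3 c + a^2 b^2 - 4 b^3 - 27 c^2.
Plug a = 2, b = -7, c = -5:
  18*(2)*(-7)*(-5) - 4*(2)^3*(-5) + (2)^2*(-7)^2 - 4*(-7)^3 - 27*(-5)^2
  = 1260 + (160) + 196 + (1372) + (-675)
  = 2313.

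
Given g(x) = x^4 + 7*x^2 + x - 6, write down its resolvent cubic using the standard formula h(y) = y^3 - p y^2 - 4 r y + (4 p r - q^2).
h(y) = y^3 - 7*y^2 + 24*y - 169

Identify coefficients: p = 7, q = 1, r = -6.
Plug into h(y) = y^3 - p y^2 - 4 r y + (4 p r - q^2):
  h(y) = y^3 - (7) y^2 - 4*(-6) y + (4*(7)*(-6) - (1)^2)
       = y^3 + (-7) y^2 + (24) y + (-169).
Simplifying: h(y) = y^3 - 7*y^2 + 24*y - 169.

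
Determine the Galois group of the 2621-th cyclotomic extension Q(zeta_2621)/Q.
|Gal(Q(zeta_2621)/Q)| = phi(2621) = 2620; group ≅ (Z/2621Z)^* ≅ Z/2620Z

The n-th cyclotomic polynomial Φ_2621(x) is the minimal polynomial of zeta_2621 over Q and has degree phi(2621) = 2620. So Q(zeta_2621) is a degree-2620 Galois extension with Galois group (Z/2621Z)^*. (Z/2621Z)^* is cyclic since 2621 is an odd prime power (or 4). Hence Gal(Q(zeta_2621)/Q) ≅ Z/2620Z.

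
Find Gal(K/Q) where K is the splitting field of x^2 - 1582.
Gal(K/Q) = Z/2Z (cyclic of order 2)

x^2 - 1582 is irreducible over Q since 1582 is not a rational square. The splitting field Q(sqrt(1582)) has degree 2 over Q, and its unique nontrivial automorphism is sqrt(1582) ↦ -sqrt(1582). Hence Gal(Q(sqrt(1582))/Q) = Z/2Z.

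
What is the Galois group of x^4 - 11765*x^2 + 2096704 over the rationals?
Gal(K/Q) = Z/2Z (cyclic of order 2)

f factors as (x^2 - 181)(x^2 - 11584), so the splitting field is K = Q(sqrt(181), sqrt(11584)). The squarefree part of 181 is 181 and the squarefree part of 11584 is also 181, so sqrt(181) and sqrt(11584) are both rational multiples of sqrt(181). Hence Q(sqrt(181)) = Q(sqrt(11584)) = Q(sqrt(181)), and the splitting field collapses to a single degree-2 extension with Galois group Z/2Z.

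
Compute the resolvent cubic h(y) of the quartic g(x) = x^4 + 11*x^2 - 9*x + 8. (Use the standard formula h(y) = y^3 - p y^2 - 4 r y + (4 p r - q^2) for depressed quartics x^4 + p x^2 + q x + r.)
h(y) = y^3 - 11*y^2 - 32*y + 271

Identify coefficients: p = 11, q = -9, r = 8.
Plug into h(y) = y^3 - p y^2 - 4 r y + (4 p r - q^2):
  h(y) = y^3 - (11) y^2 - 4*(8) y + (4*(11)*(8) - (-9)^2)
       = y^3 + (-11) y^2 + (-32) y + (271).
Simplifying: h(y) = y^3 - 11*y^2 - 32*y + 271.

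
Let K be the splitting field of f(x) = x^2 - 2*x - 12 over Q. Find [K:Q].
[K:Q] = 2

The discriminant of x^2 + (-2)*x + (-12) is b^2 - 4c = 4 - (-48) = 52. Since 52 is not a perfect square in Q, the polynomial is irreducible over Q. Its two roots generate a degree-2 extension, so [K:Q] = 2.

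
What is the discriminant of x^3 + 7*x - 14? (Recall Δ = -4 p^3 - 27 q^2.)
Δ = -6664

For a depressed cubic x^3 + p x + q the discriminant is Δ = -4 p^3 - 27 q^2 = -4*(7)^3 - 27*(-14)^2 = -1372 - 5292 = -6664.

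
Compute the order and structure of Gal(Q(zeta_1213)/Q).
|Gal(Q(zeta_1213)/Q)| = phi(1213) = 1212; group ≅ (Z/1213Z)^* ≅ Z/1212Z

The n-th cyclotomic polynomial Φ_1213(x) is the minimal polynomial of zeta_1213 over Q and has degree phi(1213) = 1212. So Q(zeta_1213) is a degree-1212 Galois extension with Galois group (Z/1213Z)^*. (Z/1213Z)^* is cyclic since 1213 is an odd prime power (or 4). Hence Gal(Q(zeta_1213)/Q) ≅ Z/1212Z.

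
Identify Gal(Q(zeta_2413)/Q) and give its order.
|Gal(Q(zeta_2413)/Q)| = phi(2413) = 2268; group ≅ (Z/2413Z)^* ≅ Z/18Z × Z/126Z

The n-th cyclotomic polynomial Φ_2413(x) is the minimal polynomial of zeta_2413 over Q and has degree phi(2413) = 2268. So Q(zeta_2413) is a degree-2268 Galois extension with Galois group (Z/2413Z)^*. By CRT, (Z/2413Z)^* ≅ (Z/19Z)^* × (Z/127Z)^*. Each prime-power unit group is (Z/19Z)^* ≅ Z/18Z; (Z/127Z)^* ≅ Z/126Z. Hence Gal(Q(zeta_2413)/Q) ≅ Z/18Z × Z/126Z.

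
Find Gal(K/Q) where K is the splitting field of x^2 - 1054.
Gal(K/Q) = Z/2Z (cyclic of order 2)

x^2 - 1054 is irreducible over Q since 1054 is not a rational square. The splitting field Q(sqrt(1054)) has degree 2 over Q, and its unique nontrivial automorphism is sqrt(1054) ↦ -sqrt(1054). Hence Gal(Q(sqrt(1054))/Q) = Z/2Z.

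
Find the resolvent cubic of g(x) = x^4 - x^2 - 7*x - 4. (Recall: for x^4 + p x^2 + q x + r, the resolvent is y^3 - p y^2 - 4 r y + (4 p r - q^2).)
h(y) = y^3 + y^2 + 16*y - 33

Identify coefficients: p = -1, q = -7, r = -4.
Plug into h(y) = y^3 - p y^2 - 4 r y + (4 p r - q^2):
  h(y) = y^3 - (-1) y^2 - 4*(-4) y + (4*(-1)*(-4) - (-7)^2)
       = y^3 + (1) y^2 + (16) y + (-33).
Simplifying: h(y) = y^3 + y^2 + 16*y - 33.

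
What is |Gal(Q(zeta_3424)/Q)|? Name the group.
|Gal(Q(zeta_3424)/Q)| = phi(3424) = 1696; group ≅ (Z/3424Z)^* ≅ Z/2Z × Z/8Z × Z/106Z

The n-th cyclotomic polynomial Φ_3424(x) is the minimal polynomial of zeta_3424 over Q and has degree phi(3424) = 1696. So Q(zeta_3424) is a degree-1696 Galois extension with Galois group (Z/3424Z)^*. By CRT, (Z/3424Z)^* ≅ (Z/32Z)^* × (Z/107Z)^*. Each prime-power unit group is (Z/32Z)^* ≅ Z/2Z × Z/8Z; (Z/107Z)^* ≅ Z/106Z. Hence Gal(Q(zeta_3424)/Q) ≅ Z/2Z × Z/8Z × Z/106Z.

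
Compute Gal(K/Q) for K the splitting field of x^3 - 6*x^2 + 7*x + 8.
Gal(K/Q) = S_3 (symmetric group of order 6)

Compute the discriminant of x^3 + (-6)*x^2 + (7)*x + (8): Δ = -472. Since Δ is not a rational square, the Galois group is not contained in A_3; it must be the full S_3 (irreducibility of the cubic rules out anything smaller).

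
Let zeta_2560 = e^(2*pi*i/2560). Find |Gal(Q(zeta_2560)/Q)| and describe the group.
|Gal(Q(zeta_2560)/Q)| = phi(2560) = 1024; group ≅ (Z/2560Z)^* ≅ Z/2Z × Z/4Z × Z/128Z

The n-th cyclotomic polynomial Φ_2560(x) is the minimal polynomial of zeta_2560 over Q and has degree phi(2560) = 1024. So Q(zeta_2560) is a degree-1024 Galois extension with Galois group (Z/2560Z)^*. By CRT, (Z/2560Z)^* ≅ (Z/512Z)^* × (Z/5Z)^*. Each prime-power unit group is (Z/512Z)^* ≅ Z/2Z × Z/128Z; (Z/5Z)^* ≅ Z/4Z. Hence Gal(Q(zeta_2560)/Q) ≅ Z/2Z × Z/4Z × Z/128Z.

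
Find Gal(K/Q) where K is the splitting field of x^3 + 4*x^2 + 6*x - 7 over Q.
Gal(K/Q) = S_3 (symmetric group of order 6)

Compute the discriminant of x^3 + (4)*x^2 + (6)*x + (-7): Δ = -2843. Since Δ is not a rational square, the Galois group is not contained in A_3; it must be the full S_3 (irreducibility of the cubic rules out anything smaller).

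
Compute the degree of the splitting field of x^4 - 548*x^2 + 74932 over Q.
[K:Q] = 4

f factors as (x^2 - 286)(x^2 - 262); the splitting field is K = Q(sqrt(286), sqrt(262)). Since 286, 262, and 74932 are all non-squares in Q, the three subfields Q(sqrt(286)), Q(sqrt(262)), Q(sqrt(74932)) are distinct degree-2 extensions, so [K:Q] = 4 (Klein four Galois group).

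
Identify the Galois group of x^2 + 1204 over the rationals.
Gal(K/Q) = Z/2Z (cyclic of order 2)

x^2 + 1204 is irreducible over Q since -1204 is not a rational square. The splitting field Q(sqrt(-1204)) has degree 2 over Q, and its unique nontrivial automorphism is sqrt(-1204) ↦ -sqrt(-1204). Hence Gal(Q(sqrt(-1204))/Q) = Z/2Z.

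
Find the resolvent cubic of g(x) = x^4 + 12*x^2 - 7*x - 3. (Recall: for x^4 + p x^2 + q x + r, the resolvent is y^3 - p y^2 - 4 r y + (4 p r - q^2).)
h(y) = y^3 - 12*y^2 + 12*y - 193

Identify coefficients: p = 12, q = -7, r = -3.
Plug into h(y) = y^3 - p y^2 - 4 r y + (4 p r - q^2):
  h(y) = y^3 - (12) y^2 - 4*(-3) y + (4*(12)*(-3) - (-7)^2)
       = y^3 + (-12) y^2 + (12) y + (-193).
Simplifying: h(y) = y^3 - 12*y^2 + 12*y - 193.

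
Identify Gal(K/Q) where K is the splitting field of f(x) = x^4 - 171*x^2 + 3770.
Gal(K/Q) = V_4 (Klein four-group, Z/2Z × Z/2Z)

f factors as (x^2 - 145)(x^2 - 26), so the splitting field is K = Q(sqrt(145), sqrt(26)). The elements 145, 26, 3770 are all non-squares in Q, so sqrt(145) and sqrt(26) generate independent quadratic extensions. Thus [K:Q] = 4 and Gal(K/Q) is generated by the two order-2 automorphisms sqrt(145) ↦ -sqrt(145) and sqrt(26) ↦ -sqrt(26), giving V_4.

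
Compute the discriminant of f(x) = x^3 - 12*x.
Δ = 6912

For a depressed cubic x^3 + p x + q the discriminant is Δ = -4 p^3 - 27 q^2 = -4*(-12)^3 - 27*(0)^2 = 6912 - 0 = 6912.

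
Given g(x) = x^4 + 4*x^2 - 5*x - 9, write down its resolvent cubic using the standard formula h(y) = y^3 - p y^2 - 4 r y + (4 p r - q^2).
h(y) = y^3 - 4*y^2 + 36*y - 169

Identify coefficients: p = 4, q = -5, r = -9.
Plug into h(y) = y^3 - p y^2 - 4 r y + (4 p r - q^2):
  h(y) = y^3 - (4) y^2 - 4*(-9) y + (4*(4)*(-9) - (-5)^2)
       = y^3 + (-4) y^2 + (36) y + (-169).
Simplifying: h(y) = y^3 - 4*y^2 + 36*y - 169.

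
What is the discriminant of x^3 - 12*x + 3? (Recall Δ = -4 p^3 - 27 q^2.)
Δ = 6669

For a depressed cubic x^3 + p x + q the discriminant is Δ = -4 p^3 - 27 q^2 = -4*(-12)^3 - 27*(3)^2 = 6912 - 243 = 6669.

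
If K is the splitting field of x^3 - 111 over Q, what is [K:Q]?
[K:Q] = 6

x^3 - 111 has one real root r = 111^(1/3) and two complex roots r*zeta_3, r*zeta_3^2 where zeta_3 = e^(2*pi*i/3). The splitting field is Q(r, zeta_3). [Q(r):Q] = 3 and [Q(zeta_3):Q] = 2 with gcd = 1, so [Q(r, zeta_3):Q] = 3 * 2 = 6.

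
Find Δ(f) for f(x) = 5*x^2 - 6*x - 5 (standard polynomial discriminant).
Δ = 136

For a quadratic a x^2 + b x + c the discriminant is Δ = b^2 - 4ac = (-6)^2 - 4*(5)*(-5) = 36 - (-100) = 136.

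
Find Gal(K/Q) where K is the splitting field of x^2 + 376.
Gal(K/Q) = Z/2Z (cyclic of order 2)

x^2 + 376 is irreducible over Q since -376 is not a rational square. The splitting field Q(sqrt(-376)) has degree 2 over Q, and its unique nontrivial automorphism is sqrt(-376) ↦ -sqrt(-376). Hence Gal(Q(sqrt(-376))/Q) = Z/2Z.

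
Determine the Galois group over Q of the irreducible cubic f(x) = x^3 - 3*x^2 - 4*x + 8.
Gal(K/Q) = S_3 (symmetric group of order 6)

Compute the discriminant of x^3 + (-3)*x^2 + (-4)*x + (8): Δ = 1264. Since Δ is not a rational square, the Galois group is not contained in A_3; it must be the full S_3 (irreducibility of the cubic rules out anything smaller).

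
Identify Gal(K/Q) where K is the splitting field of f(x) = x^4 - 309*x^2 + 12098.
Gal(K/Q) = V_4 (Klein four-group, Z/2Z × Z/2Z)

f factors as (x^2 - 263)(x^2 - 46), so the splitting field is K = Q(sqrt(263), sqrt(46)). The elements 263, 46, 12098 are all non-squares in Q, so sqrt(263) and sqrt(46) generate independent quadratic extensions. Thus [K:Q] = 4 and Gal(K/Q) is generated by the two order-2 automorphisms sqrt(263) ↦ -sqrt(263) and sqrt(46) ↦ -sqrt(46), giving V_4.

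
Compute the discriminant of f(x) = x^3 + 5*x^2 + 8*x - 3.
Δ = -1351

For x^3 + a x^2 + b x + c the discriminant is Δ = 18 a b c - 4 a^3 c + a^2 b^2 - 4 b^3 - 27 c^2.
Plug a = 5, b = 8, c = -3:
  18*(5)*(8)*(-3) - 4*(5)^3*(-3) + (5)^2*(8)^2 - 4*(8)^3 - 27*(-3)^2
  = -2160 + (1500) + 1600 + (-2048) + (-243)
  = -1351.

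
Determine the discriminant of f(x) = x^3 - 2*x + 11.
Δ = -3235

For a depressed cubic x^3 + p x + q the discriminant is Δ = -4 p^3 - 27 q^2 = -4*(-2)^3 - 27*(11)^2 = 32 - 3267 = -3235.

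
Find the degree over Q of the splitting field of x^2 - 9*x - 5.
[K:Q] = 2

The discriminant of x^2 + (-9)*x + (-5) is b^2 - 4c = 81 - (-20) = 101. Since 101 is not a perfect square in Q, the polynomial is irreducible over Q. Its two roots generate a degree-2 extension, so [K:Q] = 2.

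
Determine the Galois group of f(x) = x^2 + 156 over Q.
Gal(K/Q) = Z/2Z (cyclic of order 2)

x^2 + 156 is irreducible over Q since -156 is not a rational square. The splitting field Q(sqrt(-156)) has degree 2 over Q, and its unique nontrivial automorphism is sqrt(-156) ↦ -sqrt(-156). Hence Gal(Q(sqrt(-156))/Q) = Z/2Z.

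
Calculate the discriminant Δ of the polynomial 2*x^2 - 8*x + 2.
Δ = 48

For a quadratic a x^2 + b x + c the discriminant is Δ = b^2 - 4ac = (-8)^2 - 4*(2)*(2) = 64 - (16) = 48.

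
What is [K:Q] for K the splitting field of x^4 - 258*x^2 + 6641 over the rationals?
[K:Q] = 4

f factors as (x^2 - 29)(x^2 - 229); the splitting field is K = Q(sqrt(29), sqrt(229)). Since 29, 229, and 6641 are all non-squares in Q, the three subfields Q(sqrt(29)), Q(sqrt(229)), Q(sqrt(6641)) are distinct degree-2 extensions, so [K:Q] = 4 (Klein four Galois group).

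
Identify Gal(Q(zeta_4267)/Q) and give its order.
|Gal(Q(zeta_4267)/Q)| = phi(4267) = 4000; group ≅ (Z/4267Z)^* ≅ Z/16Z × Z/250Z

The n-th cyclotomic polynomial Φ_4267(x) is the minimal polynomial of zeta_4267 over Q and has degree phi(4267) = 4000. So Q(zeta_4267) is a degree-4000 Galois extension with Galois group (Z/4267Z)^*. By CRT, (Z/4267Z)^* ≅ (Z/17Z)^* × (Z/251Z)^*. Each prime-power unit group is (Z/17Z)^* ≅ Z/16Z; (Z/251Z)^* ≅ Z/250Z. Hence Gal(Q(zeta_4267)/Q) ≅ Z/16Z × Z/250Z.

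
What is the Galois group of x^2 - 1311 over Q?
Gal(K/Q) = Z/2Z (cyclic of order 2)

x^2 - 1311 is irreducible over Q since 1311 is not a rational square. The splitting field Q(sqrt(1311)) has degree 2 over Q, and its unique nontrivial automorphism is sqrt(1311) ↦ -sqrt(1311). Hence Gal(Q(sqrt(1311))/Q) = Z/2Z.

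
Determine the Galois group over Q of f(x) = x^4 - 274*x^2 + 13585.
Gal(K/Q) = V_4 (Klein four-group, Z/2Z × Z/2Z)

f factors as (x^2 - 209)(x^2 - 65), so the splitting field is K = Q(sqrt(209), sqrt(65)). The elements 209, 65, 13585 are all non-squares in Q, so sqrt(209) and sqrt(65) generate independent quadratic extensions. Thus [K:Q] = 4 and Gal(K/Q) is generated by the two order-2 automorphisms sqrt(209) ↦ -sqrt(209) and sqrt(65) ↦ -sqrt(65), giving V_4.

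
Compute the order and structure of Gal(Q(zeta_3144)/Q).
|Gal(Q(zeta_3144)/Q)| = phi(3144) = 1040; group ≅ (Z/3144Z)^* ≅ Z/2Z × Z/2Z × Z/2Z × Z/130Z

The n-th cyclotomic polynomial Φ_3144(x) is the minimal polynomial of zeta_3144 over Q and has degree phi(3144) = 1040. So Q(zeta_3144) is a degree-1040 Galois extension with Galois group (Z/3144Z)^*. By CRT, (Z/3144Z)^* ≅ (Z/8Z)^* × (Z/3Z)^* × (Z/131Z)^*. Each prime-power unit group is (Z/8Z)^* ≅ Z/2Z × Z/2Z; (Z/3Z)^* ≅ Z/2Z; (Z/131Z)^* ≅ Z/130Z. Hence Gal(Q(zeta_3144)/Q) ≅ Z/2Z × Z/2Z × Z/2Z × Z/130Z.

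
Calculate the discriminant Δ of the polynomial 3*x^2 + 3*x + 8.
Δ = -87

For a quadratic a x^2 + b x + c the discriminant is Δ = b^2 - 4ac = (3)^2 - 4*(3)*(8) = 9 - (96) = -87.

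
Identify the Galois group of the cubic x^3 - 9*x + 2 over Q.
Gal(K/Q) = S_3 (symmetric group of order 6)

Compute the discriminant of x^3 + (0)*x^2 + (-9)*x + (2): Δ = 2808. Since Δ is not a rational square, the Galois group is not contained in A_3; it must be the full S_3 (irreducibility of the cubic rules out anything smaller).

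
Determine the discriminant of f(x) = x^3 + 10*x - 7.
Δ = -5323

For a depressed cubic x^3 + p x + q the discriminant is Δ = -4 p^3 - 27 q^2 = -4*(10)^3 - 27*(-7)^2 = -4000 - 1323 = -5323.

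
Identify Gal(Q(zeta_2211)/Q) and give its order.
|Gal(Q(zeta_2211)/Q)| = phi(2211) = 1320; group ≅ (Z/2211Z)^* ≅ Z/2Z × Z/10Z × Z/66Z

The n-th cyclotomic polynomial Φ_2211(x) is the minimal polynomial of zeta_2211 over Q and has degree phi(2211) = 1320. So Q(zeta_2211) is a degree-1320 Galois extension with Galois group (Z/2211Z)^*. By CRT, (Z/2211Z)^* ≅ (Z/3Z)^* × (Z/11Z)^* × (Z/67Z)^*. Each prime-power unit group is (Z/3Z)^* ≅ Z/2Z; (Z/11Z)^* ≅ Z/10Z; (Z/67Z)^* ≅ Z/66Z. Hence Gal(Q(zeta_2211)/Q) ≅ Z/2Z × Z/10Z × Z/66Z.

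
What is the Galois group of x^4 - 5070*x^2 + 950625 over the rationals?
Gal(K/Q) = Z/2Z (cyclic of order 2)

f factors as (x^2 - 4875)(x^2 - 195), so the splitting field is K = Q(sqrt(4875), sqrt(195)). The squarefree part of 4875 is 195 and the squarefree part of 195 is also 195, so sqrt(4875) and sqrt(195) are both rational multiples of sqrt(195). Hence Q(sqrt(4875)) = Q(sqrt(195)) = Q(sqrt(195)), and the splitting field collapses to a single degree-2 extension with Galois group Z/2Z.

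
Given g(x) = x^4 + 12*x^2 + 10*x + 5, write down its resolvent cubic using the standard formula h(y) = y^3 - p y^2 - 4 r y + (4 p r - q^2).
h(y) = y^3 - 12*y^2 - 20*y + 140

Identify coefficients: p = 12, q = 10, r = 5.
Plug into h(y) = y^3 - p y^2 - 4 r y + (4 p r - q^2):
  h(y) = y^3 - (12) y^2 - 4*(5) y + (4*(12)*(5) - (10)^2)
       = y^3 + (-12) y^2 + (-20) y + (140).
Simplifying: h(y) = y^3 - 12*y^2 - 20*y + 140.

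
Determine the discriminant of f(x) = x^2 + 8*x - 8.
Δ = 96

For a quadratic a x^2 + b x + c the discriminant is Δ = b^2 - 4ac = (8)^2 - 4*(1)*(-8) = 64 - (-32) = 96.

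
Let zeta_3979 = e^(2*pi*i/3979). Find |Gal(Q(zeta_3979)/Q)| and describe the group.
|Gal(Q(zeta_3979)/Q)| = phi(3979) = 3784; group ≅ (Z/3979Z)^* ≅ Z/22Z × Z/172Z

The n-th cyclotomic polynomial Φ_3979(x) is the minimal polynomial of zeta_3979 over Q and has degree phi(3979) = 3784. So Q(zeta_3979) is a degree-3784 Galois extension with Galois group (Z/3979Z)^*. By CRT, (Z/3979Z)^* ≅ (Z/23Z)^* × (Z/173Z)^*. Each prime-power unit group is (Z/23Z)^* ≅ Z/22Z; (Z/173Z)^* ≅ Z/172Z. Hence Gal(Q(zeta_3979)/Q) ≅ Z/22Z × Z/172Z.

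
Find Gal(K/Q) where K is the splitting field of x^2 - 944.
Gal(K/Q) = Z/2Z (cyclic of order 2)

x^2 - 944 is irreducible over Q since 944 is not a rational square. The splitting field Q(sqrt(944)) has degree 2 over Q, and its unique nontrivial automorphism is sqrt(944) ↦ -sqrt(944). Hence Gal(Q(sqrt(944))/Q) = Z/2Z.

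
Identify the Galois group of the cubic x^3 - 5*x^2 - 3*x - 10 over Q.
Gal(K/Q) = S_3 (symmetric group of order 6)

Compute the discriminant of x^3 + (-5)*x^2 + (-3)*x + (-10): Δ = -10067. Since Δ is not a rational square, the Galois group is not contained in A_3; it must be the full S_3 (irreducibility of the cubic rules out anything smaller).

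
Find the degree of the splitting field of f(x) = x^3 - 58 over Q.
[K:Q] = 6

x^3 - 58 has one real root r = 58^(1/3) and two complex roots r*zeta_3, r*zeta_3^2 where zeta_3 = e^(2*pi*i/3). The splitting field is Q(r, zeta_3). [Q(r):Q] = 3 and [Q(zeta_3):Q] = 2 with gcd = 1, so [Q(r, zeta_3):Q] = 3 * 2 = 6.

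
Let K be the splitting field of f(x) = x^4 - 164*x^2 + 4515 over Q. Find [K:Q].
[K:Q] = 4

f factors as (x^2 - 35)(x^2 - 129); the splitting field is K = Q(sqrt(35), sqrt(129)). Since 35, 129, and 4515 are all non-squares in Q, the three subfields Q(sqrt(35)), Q(sqrt(129)), Q(sqrt(4515)) are distinct degree-2 extensions, so [K:Q] = 4 (Klein four Galois group).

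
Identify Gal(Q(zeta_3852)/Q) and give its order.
|Gal(Q(zeta_3852)/Q)| = phi(3852) = 1272; group ≅ (Z/3852Z)^* ≅ Z/2Z × Z/6Z × Z/106Z

The n-th cyclotomic polynomial Φ_3852(x) is the minimal polynomial of zeta_3852 over Q and has degree phi(3852) = 1272. So Q(zeta_3852) is a degree-1272 Galois extension with Galois group (Z/3852Z)^*. By CRT, (Z/3852Z)^* ≅ (Z/4Z)^* × (Z/9Z)^* × (Z/107Z)^*. Each prime-power unit group is (Z/4Z)^* ≅ Z/2Z; (Z/9Z)^* ≅ Z/6Z; (Z/107Z)^* ≅ Z/106Z. Hence Gal(Q(zeta_3852)/Q) ≅ Z/2Z × Z/6Z × Z/106Z.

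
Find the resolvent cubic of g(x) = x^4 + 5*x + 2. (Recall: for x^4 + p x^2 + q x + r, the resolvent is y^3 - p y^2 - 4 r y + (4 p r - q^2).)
h(y) = y^3 - 8*y - 25

Identify coefficients: p = 0, q = 5, r = 2.
Plug into h(y) = y^3 - p y^2 - 4 r y + (4 p r - q^2):
  h(y) = y^3 - (0) y^2 - 4*(2) y + (4*(0)*(2) - (5)^2)
       = y^3 + (0) y^2 + (-8) y + (-25).
Simplifying: h(y) = y^3 - 8*y - 25.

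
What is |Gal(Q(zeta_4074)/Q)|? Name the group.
|Gal(Q(zeta_4074)/Q)| = phi(4074) = 1152; group ≅ (Z/4074Z)^* ≅ Z/2Z × Z/6Z × Z/96Z

The n-th cyclotomic polynomial Φ_4074(x) is the minimal polynomial of zeta_4074 over Q and has degree phi(4074) = 1152. So Q(zeta_4074) is a degree-1152 Galois extension with Galois group (Z/4074Z)^*. By CRT, (Z/4074Z)^* ≅ (Z/2Z)^* × (Z/3Z)^* × (Z/7Z)^* × (Z/97Z)^*. Each prime-power unit group is (Z/2Z)^* ≅ trivial group (order 1); (Z/3Z)^* ≅ Z/2Z; (Z/7Z)^* ≅ Z/6Z; (Z/97Z)^* ≅ Z/96Z. Hence Gal(Q(zeta_4074)/Q) ≅ Z/2Z × Z/6Z × Z/96Z.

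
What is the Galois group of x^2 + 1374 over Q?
Gal(K/Q) = Z/2Z (cyclic of order 2)

x^2 + 1374 is irreducible over Q since -1374 is not a rational square. The splitting field Q(sqrt(-1374)) has degree 2 over Q, and its unique nontrivial automorphism is sqrt(-1374) ↦ -sqrt(-1374). Hence Gal(Q(sqrt(-1374))/Q) = Z/2Z.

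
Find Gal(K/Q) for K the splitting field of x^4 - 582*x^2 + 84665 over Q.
Gal(K/Q) = V_4 (Klein four-group, Z/2Z × Z/2Z)

f factors as (x^2 - 287)(x^2 - 295), so the splitting field is K = Q(sqrt(287), sqrt(295)). The elements 287, 295, 84665 are all non-squares in Q, so sqrt(287) and sqrt(295) generate independent quadratic extensions. Thus [K:Q] = 4 and Gal(K/Q) is generated by the two order-2 automorphisms sqrt(287) ↦ -sqrt(287) and sqrt(295) ↦ -sqrt(295), giving V_4.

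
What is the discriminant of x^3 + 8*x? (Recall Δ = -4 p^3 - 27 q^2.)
Δ = -2048

For a depressed cubic x^3 + p x + q the discriminant is Δ = -4 p^3 - 27 q^2 = -4*(8)^3 - 27*(0)^2 = -2048 - 0 = -2048.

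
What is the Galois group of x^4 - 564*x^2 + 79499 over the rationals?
Gal(K/Q) = V_4 (Klein four-group, Z/2Z × Z/2Z)

f factors as (x^2 - 287)(x^2 - 277), so the splitting field is K = Q(sqrt(287), sqrt(277)). The elements 287, 277, 79499 are all non-squares in Q, so sqrt(287) and sqrt(277) generate independent quadratic extensions. Thus [K:Q] = 4 and Gal(K/Q) is generated by the two order-2 automorphisms sqrt(287) ↦ -sqrt(287) and sqrt(277) ↦ -sqrt(277), giving V_4.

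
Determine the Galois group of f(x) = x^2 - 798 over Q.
Gal(K/Q) = Z/2Z (cyclic of order 2)

x^2 - 798 is irreducible over Q since 798 is not a rational square. The splitting field Q(sqrt(798)) has degree 2 over Q, and its unique nontrivial automorphism is sqrt(798) ↦ -sqrt(798). Hence Gal(Q(sqrt(798))/Q) = Z/2Z.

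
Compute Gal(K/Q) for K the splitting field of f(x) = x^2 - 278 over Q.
Gal(K/Q) = Z/2Z (cyclic of order 2)

x^2 - 278 is irreducible over Q since 278 is not a rational square. The splitting field Q(sqrt(278)) has degree 2 over Q, and its unique nontrivial automorphism is sqrt(278) ↦ -sqrt(278). Hence Gal(Q(sqrt(278))/Q) = Z/2Z.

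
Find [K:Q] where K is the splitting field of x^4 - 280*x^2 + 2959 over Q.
[K:Q] = 4

f factors as (x^2 - 269)(x^2 - 11); the splitting field is K = Q(sqrt(269), sqrt(11)). Since 269, 11, and 2959 are all non-squares in Q, the three subfields Q(sqrt(269)), Q(sqrt(11)), Q(sqrt(2959)) are distinct degree-2 extensions, so [K:Q] = 4 (Klein four Galois group).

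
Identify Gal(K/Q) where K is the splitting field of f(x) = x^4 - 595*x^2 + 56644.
Gal(K/Q) = Z/2Z (cyclic of order 2)

f factors as (x^2 - 119)(x^2 - 476), so the splitting field is K = Q(sqrt(119), sqrt(476)). The squarefree part of 119 is 119 and the squarefree part of 476 is also 119, so sqrt(119) and sqrt(476) are both rational multiples of sqrt(119). Hence Q(sqrt(119)) = Q(sqrt(476)) = Q(sqrt(119)), and the splitting field collapses to a single degree-2 extension with Galois group Z/2Z.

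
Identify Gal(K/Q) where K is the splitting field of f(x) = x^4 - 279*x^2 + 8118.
Gal(K/Q) = V_4 (Klein four-group, Z/2Z × Z/2Z)

f factors as (x^2 - 246)(x^2 - 33), so the splitting field is K = Q(sqrt(246), sqrt(33)). The elements 246, 33, 8118 are all non-squares in Q, so sqrt(246) and sqrt(33) generate independent quadratic extensions. Thus [K:Q] = 4 and Gal(K/Q) is generated by the two order-2 automorphisms sqrt(246) ↦ -sqrt(246) and sqrt(33) ↦ -sqrt(33), giving V_4.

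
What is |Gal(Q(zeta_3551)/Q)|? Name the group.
|Gal(Q(zeta_3551)/Q)| = phi(3551) = 3432; group ≅ (Z/3551Z)^* ≅ Z/52Z × Z/66Z

The n-th cyclotomic polynomial Φ_3551(x) is the minimal polynomial of zeta_3551 over Q and has degree phi(3551) = 3432. So Q(zeta_3551) is a degree-3432 Galois extension with Galois group (Z/3551Z)^*. By CRT, (Z/3551Z)^* ≅ (Z/53Z)^* × (Z/67Z)^*. Each prime-power unit group is (Z/53Z)^* ≅ Z/52Z; (Z/67Z)^* ≅ Z/66Z. Hence Gal(Q(zeta_3551)/Q) ≅ Z/52Z × Z/66Z.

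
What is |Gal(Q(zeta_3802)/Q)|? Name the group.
|Gal(Q(zeta_3802)/Q)| = phi(3802) = 1900; group ≅ (Z/3802Z)^* ≅ Z/1900Z

The n-th cyclotomic polynomial Φ_3802(x) is the minimal polynomial of zeta_3802 over Q and has degree phi(3802) = 1900. So Q(zeta_3802) is a degree-1900 Galois extension with Galois group (Z/3802Z)^*. By CRT, (Z/3802Z)^* ≅ (Z/2Z)^* × (Z/1901Z)^*. Each prime-power unit group is (Z/2Z)^* ≅ trivial group (order 1); (Z/1901Z)^* ≅ Z/1900Z. Hence Gal(Q(zeta_3802)/Q) ≅ Z/1900Z.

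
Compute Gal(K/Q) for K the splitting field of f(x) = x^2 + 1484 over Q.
Gal(K/Q) = Z/2Z (cyclic of order 2)

x^2 + 1484 is irreducible over Q since -1484 is not a rational square. The splitting field Q(sqrt(-1484)) has degree 2 over Q, and its unique nontrivial automorphism is sqrt(-1484) ↦ -sqrt(-1484). Hence Gal(Q(sqrt(-1484))/Q) = Z/2Z.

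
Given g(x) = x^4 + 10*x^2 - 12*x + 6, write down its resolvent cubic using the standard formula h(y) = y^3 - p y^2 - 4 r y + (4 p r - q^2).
h(y) = y^3 - 10*y^2 - 24*y + 96

Identify coefficients: p = 10, q = -12, r = 6.
Plug into h(y) = y^3 - p y^2 - 4 r y + (4 p r - q^2):
  h(y) = y^3 - (10) y^2 - 4*(6) y + (4*(10)*(6) - (-12)^2)
       = y^3 + (-10) y^2 + (-24) y + (96).
Simplifying: h(y) = y^3 - 10*y^2 - 24*y + 96.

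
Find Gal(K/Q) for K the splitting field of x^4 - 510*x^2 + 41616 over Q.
Gal(K/Q) = Z/2Z (cyclic of order 2)

f factors as (x^2 - 102)(x^2 - 408), so the splitting field is K = Q(sqrt(102), sqrt(408)). The squarefree part of 102 is 102 and the squarefree part of 408 is also 102, so sqrt(102) and sqrt(408) are both rational multiples of sqrt(102). Hence Q(sqrt(102)) = Q(sqrt(408)) = Q(sqrt(102)), and the splitting field collapses to a single degree-2 extension with Galois group Z/2Z.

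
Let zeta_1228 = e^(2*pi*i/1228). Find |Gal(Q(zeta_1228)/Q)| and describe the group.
|Gal(Q(zeta_1228)/Q)| = phi(1228) = 612; group ≅ (Z/1228Z)^* ≅ Z/2Z × Z/306Z

The n-th cyclotomic polynomial Φ_1228(x) is the minimal polynomial of zeta_1228 over Q and has degree phi(1228) = 612. So Q(zeta_1228) is a degree-612 Galois extension with Galois group (Z/1228Z)^*. By CRT, (Z/1228Z)^* ≅ (Z/4Z)^* × (Z/307Z)^*. Each prime-power unit group is (Z/4Z)^* ≅ Z/2Z; (Z/307Z)^* ≅ Z/306Z. Hence Gal(Q(zeta_1228)/Q) ≅ Z/2Z × Z/306Z.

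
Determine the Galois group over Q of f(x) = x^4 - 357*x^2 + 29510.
Gal(K/Q) = V_4 (Klein four-group, Z/2Z × Z/2Z)

f factors as (x^2 - 130)(x^2 - 227), so the splitting field is K = Q(sqrt(130), sqrt(227)). The elements 130, 227, 29510 are all non-squares in Q, so sqrt(130) and sqrt(227) generate independent quadratic extensions. Thus [K:Q] = 4 and Gal(K/Q) is generated by the two order-2 automorphisms sqrt(130) ↦ -sqrt(130) and sqrt(227) ↦ -sqrt(227), giving V_4.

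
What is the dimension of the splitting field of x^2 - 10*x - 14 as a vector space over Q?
[K:Q] = 2

The discriminant of x^2 + (-10)*x + (-14) is b^2 - 4c = 100 - (-56) = 156. Since 156 is not a perfect square in Q, the polynomial is irreducible over Q. Its two roots generate a degree-2 extension, so [K:Q] = 2.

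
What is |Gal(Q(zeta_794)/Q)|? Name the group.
|Gal(Q(zeta_794)/Q)| = phi(794) = 396; group ≅ (Z/794Z)^* ≅ Z/396Z

The n-th cyclotomic polynomial Φ_794(x) is the minimal polynomial of zeta_794 over Q and has degree phi(794) = 396. So Q(zeta_794) is a degree-396 Galois extension with Galois group (Z/794Z)^*. By CRT, (Z/794Z)^* ≅ (Z/2Z)^* × (Z/397Z)^*. Each prime-power unit group is (Z/2Z)^* ≅ trivial group (order 1); (Z/397Z)^* ≅ Z/396Z. Hence Gal(Q(zeta_794)/Q) ≅ Z/396Z.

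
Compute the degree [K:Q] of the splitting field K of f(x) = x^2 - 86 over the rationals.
[K:Q] = 2

The polynomial x^2 - 86 is irreducible over Q since 86 is not a perfect square. Its splitting field is Q(sqrt(86)), which has degree 2 over Q.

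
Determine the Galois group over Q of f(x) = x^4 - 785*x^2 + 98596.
Gal(K/Q) = Z/2Z (cyclic of order 2)

f factors as (x^2 - 628)(x^2 - 157), so the splitting field is K = Q(sqrt(628), sqrt(157)). The squarefree part of 628 is 157 and the squarefree part of 157 is also 157, so sqrt(628) and sqrt(157) are both rational multiples of sqrt(157). Hence Q(sqrt(628)) = Q(sqrt(157)) = Q(sqrt(157)), and the splitting field collapses to a single degree-2 extension with Galois group Z/2Z.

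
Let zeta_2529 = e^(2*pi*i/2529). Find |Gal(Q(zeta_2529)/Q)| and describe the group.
|Gal(Q(zeta_2529)/Q)| = phi(2529) = 1680; group ≅ (Z/2529Z)^* ≅ Z/6Z × Z/280Z

The n-th cyclotomic polynomial Φ_2529(x) is the minimal polynomial of zeta_2529 over Q and has degree phi(2529) = 1680. So Q(zeta_2529) is a degree-1680 Galois extension with Galois group (Z/2529Z)^*. By CRT, (Z/2529Z)^* ≅ (Z/9Z)^* × (Z/281Z)^*. Each prime-power unit group is (Z/9Z)^* ≅ Z/6Z; (Z/281Z)^* ≅ Z/280Z. Hence Gal(Q(zeta_2529)/Q) ≅ Z/6Z × Z/280Z.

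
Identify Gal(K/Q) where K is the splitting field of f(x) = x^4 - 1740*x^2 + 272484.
Gal(K/Q) = Z/2Z (cyclic of order 2)

f factors as (x^2 - 1566)(x^2 - 174), so the splitting field is K = Q(sqrt(1566), sqrt(174)). The squarefree part of 1566 is 174 and the squarefree part of 174 is also 174, so sqrt(1566) and sqrt(174) are both rational multiples of sqrt(174). Hence Q(sqrt(1566)) = Q(sqrt(174)) = Q(sqrt(174)), and the splitting field collapses to a single degree-2 extension with Galois group Z/2Z.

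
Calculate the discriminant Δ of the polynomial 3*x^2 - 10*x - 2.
Δ = 124

For a quadratic a x^2 + b x + c the discriminant is Δ = b^2 - 4ac = (-10)^2 - 4*(3)*(-2) = 100 - (-24) = 124.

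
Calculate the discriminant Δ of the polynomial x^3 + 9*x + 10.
Δ = -5616

For a depressed cubic x^3 + p x + q the discriminant is Δ = -4 p^3 - 27 q^2 = -4*(9)^3 - 27*(10)^2 = -2916 - 2700 = -5616.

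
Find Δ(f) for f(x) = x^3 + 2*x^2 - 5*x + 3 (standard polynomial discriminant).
Δ = -279

For x^3 + a x^2 + b x + c the discriminant is Δ = 18 a b c - 4 a^3 c + a^2 b^2 - 4 b^3 - 27 c^2.
Plug a = 2, b = -5, c = 3:
  18*(2)*(-5)*(3) - 4*(2)^3*(3) + (2)^2*(-5)^2 - 4*(-5)^3 - 27*(3)^2
  = -540 + (-96) + 100 + (500) + (-243)
  = -279.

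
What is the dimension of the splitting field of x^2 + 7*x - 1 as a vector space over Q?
[K:Q] = 2

The discriminant of x^2 + (7)*x + (-1) is b^2 - 4c = 49 - (-4) = 53. Since 53 is not a perfect square in Q, the polynomial is irreducible over Q. Its two roots generate a degree-2 extension, so [K:Q] = 2.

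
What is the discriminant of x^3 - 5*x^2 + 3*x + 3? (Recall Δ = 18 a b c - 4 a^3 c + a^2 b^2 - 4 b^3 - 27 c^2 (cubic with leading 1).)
Δ = 564

For x^3 + a x^2 + b x + c the discriminant is Δ = 18 a b c - 4 a^3 c + a^2 b^2 - 4 b^3 - 27 c^2.
Plug a = -5, b = 3, c = 3:
  18*(-5)*(3)*(3) - 4*(-5)^3*(3) + (-5)^2*(3)^2 - 4*(3)^3 - 27*(3)^2
  = -810 + (1500) + 225 + (-108) + (-243)
  = 564.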